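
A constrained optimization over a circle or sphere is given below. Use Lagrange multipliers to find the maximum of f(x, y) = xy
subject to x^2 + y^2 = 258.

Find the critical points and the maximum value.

Lagrange conditions: y = 2*lambda*x and x = 2*lambda*y
If x = 0 then y = 0, violating the constraint, so x, y != 0.
Dividing: y/x = x/y => x^2 = y^2 => y = x or y = -x
Constraint: 2x^2 = 258 => x^2 = 129 => x = +/-sqrt(129)
Critical points: (sqrt(129), sqrt(129)), (-sqrt(129), -sqrt(129)), (sqrt(129), -sqrt(129)), (-sqrt(129), sqrt(129))
  y = x:  xy = x^2 = 129  at (sqrt(129), sqrt(129)) and (-sqrt(129), -sqrt(129))
  y = -x: xy = -x^2 = -129 at (sqrt(129), -sqrt(129)) and (-sqrt(129), sqrt(129))
Maximum xy = 129 at (sqrt(129), sqrt(129)) and (-sqrt(129), -sqrt(129))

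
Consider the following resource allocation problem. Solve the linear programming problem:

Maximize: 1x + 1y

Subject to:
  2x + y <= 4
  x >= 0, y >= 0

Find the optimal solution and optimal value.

The feasible region has vertices at [(0, 0), (2, 0), (0, 4)].
Checking objective 1x + 1y at each vertex:
  (0, 0): 1*0 + 1*0 = 0
  (2, 0): 1*2 + 1*0 = 2
  (0, 4): 1*0 + 1*4 = 4
Maximum is 4 at (0, 4).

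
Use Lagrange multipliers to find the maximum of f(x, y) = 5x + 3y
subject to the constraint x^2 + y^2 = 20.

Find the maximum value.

Set up Lagrange conditions: grad f = lambda * grad g
  5 = 2*lambda*x
  3 = 2*lambda*y
From these: x/y = 5/3, so x = 5t, y = 3t for some t.
Substitute into constraint: (5t)^2 + (3t)^2 = 20
  t^2 * 34 = 20
  t = sqrt(20/34)
Maximum = 5*x + 3*y = (5^2 + 3^2)*t = 34 * sqrt(20/34) = sqrt(680)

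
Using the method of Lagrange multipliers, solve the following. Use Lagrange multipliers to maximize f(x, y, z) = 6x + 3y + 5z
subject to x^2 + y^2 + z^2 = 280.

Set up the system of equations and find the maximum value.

Lagrange conditions: 6 = 2*lambda*x, 3 = 2*lambda*y, 5 = 2*lambda*z
So x:6 = y:3 = z:5, i.e. x = 6t, y = 3t, z = 5t
Constraint: t^2*(6^2 + 3^2 + 5^2) = 280
  t^2 * 70 = 280  =>  t = sqrt(4)
Maximum = 6*6t + 3*3t + 5*5t = 70*sqrt(4) = 140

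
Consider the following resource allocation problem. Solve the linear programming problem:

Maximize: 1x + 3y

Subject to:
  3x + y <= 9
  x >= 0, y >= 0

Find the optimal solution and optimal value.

The feasible region has vertices at [(0, 0), (3, 0), (0, 9)].
Checking objective 1x + 3y at each vertex:
  (0, 0): 1*0 + 3*0 = 0
  (3, 0): 1*3 + 3*0 = 3
  (0, 9): 1*0 + 3*9 = 27
Maximum is 27 at (0, 9).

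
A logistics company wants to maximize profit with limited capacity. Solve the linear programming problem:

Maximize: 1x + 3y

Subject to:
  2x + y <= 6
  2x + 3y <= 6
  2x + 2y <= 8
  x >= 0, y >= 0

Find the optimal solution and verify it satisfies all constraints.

Feasible vertices: (0, 0), (0, 2), (3, 0)
Objective 1x + 3y at each vertex:
  (0, 0): 0
  (0, 2): 6
  (3, 0): 3
Maximum is 6 at (0, 2).
Verify constraints at (x, y) = (0, 2):
  2*0 + 1*2 = 2 <= 6
  2*0 + 3*2 = 6 <= 6 (active)
  2*0 + 2*2 = 4 <= 8
  x = 0 >= 0, y = 2 >= 0. All constraints satisfied.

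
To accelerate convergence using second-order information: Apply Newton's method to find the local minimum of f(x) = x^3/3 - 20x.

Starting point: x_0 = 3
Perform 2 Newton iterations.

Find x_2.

f(x) = x^3/3 - 20x
f'(x) = x^2 - 20, f''(x) = 2x
Newton update: x_{n+1} = x_n - (x_n^2 - 20)/(2*x_n)
Step 1: x_0 = 3, f'=-11, f''=6, x_1 = 29/6
Step 2: x_1 = 29/6, f'=121/36, f''=29/3, x_2 = 1561/348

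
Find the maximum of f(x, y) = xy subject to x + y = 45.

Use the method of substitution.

Substitute y = 45 - x into f(x,y) = xy:
g(x) = x(45 - x) = 45x - x^2
g'(x) = 45 - 2x = 0  =>  x = 45/2
y = 45 - 45/2 = 45/2
Maximum value = (45/2) * (45/2) = 2025/4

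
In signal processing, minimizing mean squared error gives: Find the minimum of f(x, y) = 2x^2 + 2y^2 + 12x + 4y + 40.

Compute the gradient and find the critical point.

f(x,y) = 2x^2 + 2y^2 + 12x + 4y + 40
df/dx = 4x + (12) = 0  =>  x = -3
df/dy = 4y + (4) = 0  =>  y = -1
f(-3, -1) = 2*(-3)^2 + 2*(-1)^2 + 12*(-3) + 4*(-1) + 40 = 20
Hessian is diagonal with entries 4, 4 > 0, so this is a minimum.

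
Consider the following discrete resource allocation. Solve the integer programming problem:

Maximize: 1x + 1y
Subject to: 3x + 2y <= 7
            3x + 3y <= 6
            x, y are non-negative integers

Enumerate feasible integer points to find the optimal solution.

Constraint 1: 3x + 2y <= 7
Constraint 2: 3x + 3y <= 6
Feasible x range (need y >= 0): 0 <= x <= min(7/3, 6/3) => x in {0, ..., 2}.
Enumerate feasible integer points row by row (the coefficient of y is 1 > 0, so for each x the largest feasible y gives the best value):
  x = 0: y <= min((7 - 3*0)/2, (6 - 3*0)/3) => y in {0, ..., 2}; best 1*0 + 1*2 = 2
  x = 1: y <= min((7 - 3*1)/2, (6 - 3*1)/3) => y in {0, ..., 1}; best 1*1 + 1*1 = 2
  x = 2: y <= min((7 - 3*2)/2, (6 - 3*2)/3) => y in {0}; best 1*2 + 1*0 = 2
The maximum 1x + 1y = 2 is achieved at x = 0, y = 2.
(The same value 2 is also attained at (1, 1), (2, 0).)
Check: 3*0 + 2*2 = 4 <= 7 and 3*0 + 3*2 = 6 <= 6.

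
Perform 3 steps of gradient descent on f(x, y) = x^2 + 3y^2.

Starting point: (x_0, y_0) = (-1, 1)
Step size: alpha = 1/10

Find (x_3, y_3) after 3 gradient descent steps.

f(x,y) = x^2 + 3y^2
grad_x = 2x + 0y, grad_y = 6y + 0x
Step 1: grad = (-2, 6), (-4/5, 2/5)
Step 2: grad = (-8/5, 12/5), (-16/25, 4/25)
Step 3: grad = (-32/25, 24/25), (-64/125, 8/125)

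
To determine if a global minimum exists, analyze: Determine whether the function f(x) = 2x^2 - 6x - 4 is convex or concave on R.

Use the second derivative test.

f(x) = 2x^2 - 6x - 4
f'(x) = 4x - 6
f''(x) = 4
Since f''(x) = 4 > 0 for all x, f is convex on R.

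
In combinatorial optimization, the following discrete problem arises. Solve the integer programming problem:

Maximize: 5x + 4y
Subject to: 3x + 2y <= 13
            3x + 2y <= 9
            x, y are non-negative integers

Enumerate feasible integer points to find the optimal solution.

Constraint 1: 3x + 2y <= 13
Constraint 2: 3x + 2y <= 9
Feasible x range (need y >= 0): 0 <= x <= min(13/3, 9/3) => x in {0, ..., 3}.
Enumerate feasible integer points row by row (the coefficient of y is 4 > 0, so for each x the largest feasible y gives the best value):
  x = 0: y <= min((13 - 3*0)/2, (9 - 3*0)/2) => y in {0, ..., 4}; best 5*0 + 4*4 = 16
  x = 1: y <= min((13 - 3*1)/2, (9 - 3*1)/2) => y in {0, ..., 3}; best 5*1 + 4*3 = 17
  x = 2: y <= min((13 - 3*2)/2, (9 - 3*2)/2) => y in {0, ..., 1}; best 5*2 + 4*1 = 14
  x = 3: y <= min((13 - 3*3)/2, (9 - 3*3)/2) => y in {0}; best 5*3 + 4*0 = 15
The maximum 5x + 4y = 17 is achieved at x = 1, y = 3.
Check: 3*1 + 2*3 = 9 <= 13 and 3*1 + 2*3 = 9 <= 9.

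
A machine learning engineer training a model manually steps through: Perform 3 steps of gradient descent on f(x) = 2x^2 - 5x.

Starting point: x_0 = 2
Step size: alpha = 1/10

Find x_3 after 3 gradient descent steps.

f(x) = 2x^2 - 5x, f'(x) = 4x + (-5)
Step 1: f'(2) = 3, x_1 = 2 - 1/10 * 3 = 17/10
Step 2: f'(17/10) = 9/5, x_2 = 17/10 - 1/10 * 9/5 = 38/25
Step 3: f'(38/25) = 27/25, x_3 = 38/25 - 1/10 * 27/25 = 353/250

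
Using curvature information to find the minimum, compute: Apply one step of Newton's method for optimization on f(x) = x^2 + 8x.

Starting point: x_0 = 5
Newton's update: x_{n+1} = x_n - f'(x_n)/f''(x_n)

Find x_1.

f(x) = x^2 + 8x
f'(x) = 2x + (8), f''(x) = 2
Newton step: x_1 = x_0 - f'(x_0)/f''(x_0)
f'(5) = 18
x_1 = 5 - 18/2 = -4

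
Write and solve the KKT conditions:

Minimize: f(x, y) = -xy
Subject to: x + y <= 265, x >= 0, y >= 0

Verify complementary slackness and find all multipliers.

Problem: min -xy s.t. x + y <= 265 (multiplier lambda), x >= 0 (mu_x), y >= 0 (mu_y)
KKT stationarity: -y + lambda - mu_x = 0, -x + lambda - mu_y = 0, with lambda, mu_x, mu_y >= 0
Complementary slackness: lambda*(x + y - 265) = 0, mu_x*x = 0, mu_y*y = 0
If lambda = 0: y = -mu_x <= 0 and x = -mu_y <= 0 force x = y = 0 with f = 0; but x = y = 265/2 is feasible with f = -70225/4 < 0, so this is not the minimum. Hence lambda > 0 and x + y = 265.
Try x > 0, y > 0 (so mu_x = mu_y = 0): y = lambda, x = lambda => x = y = lambda
x + y = 265 => 2*lambda = 265 => lambda = 265/2
x* = y* = 265/2 > 0, consistent with mu_x = mu_y = 0.
(Any feasible point with x = 0 or y = 0 has f = 0 > -70225/4, so the minimum is not on those boundaries.)
min(-xy) = -70225/4 (i.e. max xy = 70225/4)
Multipliers: lambda = 265/2, mu_x = 0, mu_y = 0
Complementary slackness: lambda*(x + y - 265) = 265/2*(265/2 + 265/2 - 265) = 0, mu_x*x = 0*265/2 = 0, mu_y*y = 0*265/2 = 0. Satisfied.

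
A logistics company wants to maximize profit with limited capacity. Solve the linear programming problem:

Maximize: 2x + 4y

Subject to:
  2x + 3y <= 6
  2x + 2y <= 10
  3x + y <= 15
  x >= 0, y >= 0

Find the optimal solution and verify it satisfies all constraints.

Feasible vertices: (0, 0), (0, 2), (3, 0)
Objective 2x + 4y at each vertex:
  (0, 0): 0
  (0, 2): 8
  (3, 0): 6
Maximum is 8 at (0, 2).
Verify constraints at (x, y) = (0, 2):
  2*0 + 3*2 = 6 <= 6 (active)
  2*0 + 2*2 = 4 <= 10
  3*0 + 1*2 = 2 <= 15
  x = 0 >= 0, y = 2 >= 0. All constraints satisfied.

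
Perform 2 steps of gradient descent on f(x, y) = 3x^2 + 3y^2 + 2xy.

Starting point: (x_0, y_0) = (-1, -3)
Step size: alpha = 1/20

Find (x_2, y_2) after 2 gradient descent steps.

f(x,y) = 3x^2 + 3y^2 + 2xy
grad_x = 6x + 2y, grad_y = 6y + 2x
Step 1: grad = (-12, -20), (-2/5, -2)
Step 2: grad = (-32/5, -64/5), (-2/25, -34/25)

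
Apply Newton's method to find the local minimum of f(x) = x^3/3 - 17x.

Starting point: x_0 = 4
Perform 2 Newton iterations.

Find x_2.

f(x) = x^3/3 - 17x
f'(x) = x^2 - 17, f''(x) = 2x
Newton update: x_{n+1} = x_n - (x_n^2 - 17)/(2*x_n)
Step 1: x_0 = 4, f'=-1, f''=8, x_1 = 33/8
Step 2: x_1 = 33/8, f'=1/64, f''=33/4, x_2 = 2177/528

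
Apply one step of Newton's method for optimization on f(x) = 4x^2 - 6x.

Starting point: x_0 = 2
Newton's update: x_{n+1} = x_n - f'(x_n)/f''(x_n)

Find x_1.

f(x) = 4x^2 - 6x
f'(x) = 8x + (-6), f''(x) = 8
Newton step: x_1 = x_0 - f'(x_0)/f''(x_0)
f'(2) = 10
x_1 = 2 - 10/8 = 3/4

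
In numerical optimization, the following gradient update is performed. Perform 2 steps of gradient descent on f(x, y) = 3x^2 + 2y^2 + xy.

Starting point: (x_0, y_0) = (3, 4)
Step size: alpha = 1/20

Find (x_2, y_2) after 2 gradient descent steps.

f(x,y) = 3x^2 + 2y^2 + xy
grad_x = 6x + 1y, grad_y = 4y + 1x
Step 1: grad = (22, 19), (19/10, 61/20)
Step 2: grad = (289/20, 141/10), (471/400, 469/200)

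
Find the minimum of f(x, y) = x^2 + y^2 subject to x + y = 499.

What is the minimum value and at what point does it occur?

Substitute y = 499 - x into f(x,y) = x^2 + y^2:
g(x) = x^2 + (499 - x)^2 = 2x^2 - 998x + 249001
g'(x) = 4x - 998 = 0  =>  x = 499/2
y = 499 - 499/2 = 499/2
Minimum value = (499/2)^2 + (499/2)^2 = 249001/2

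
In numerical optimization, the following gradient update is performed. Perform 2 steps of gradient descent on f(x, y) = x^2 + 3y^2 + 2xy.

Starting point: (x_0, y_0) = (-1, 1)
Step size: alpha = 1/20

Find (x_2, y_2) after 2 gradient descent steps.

f(x,y) = x^2 + 3y^2 + 2xy
grad_x = 2x + 2y, grad_y = 6y + 2x
Step 1: grad = (0, 4), (-1, 4/5)
Step 2: grad = (-2/5, 14/5), (-49/50, 33/50)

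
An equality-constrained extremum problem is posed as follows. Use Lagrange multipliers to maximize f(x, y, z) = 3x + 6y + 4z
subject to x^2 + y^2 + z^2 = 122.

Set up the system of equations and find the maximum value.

Lagrange conditions: 3 = 2*lambda*x, 6 = 2*lambda*y, 4 = 2*lambda*z
So x:3 = y:6 = z:4, i.e. x = 3t, y = 6t, z = 4t
Constraint: t^2*(3^2 + 6^2 + 4^2) = 122
  t^2 * 61 = 122  =>  t = sqrt(2)
Maximum = 3*3t + 6*6t + 4*4t = 61*sqrt(2) = sqrt(7442)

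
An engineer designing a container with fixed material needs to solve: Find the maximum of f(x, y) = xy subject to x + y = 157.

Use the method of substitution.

Substitute y = 157 - x into f(x,y) = xy:
g(x) = x(157 - x) = 157x - x^2
g'(x) = 157 - 2x = 0  =>  x = 157/2
y = 157 - 157/2 = 157/2
Maximum value = (157/2) * (157/2) = 24649/4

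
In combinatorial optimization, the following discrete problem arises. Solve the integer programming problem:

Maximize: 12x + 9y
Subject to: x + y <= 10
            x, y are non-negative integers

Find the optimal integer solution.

Objective: 12x + 9y, constraint: x + y <= 10
Coefficient of x is 12 >= coefficient of y is 9, so allocate the entire budget to x.
Optimal: x = 10, y = 0, value = 120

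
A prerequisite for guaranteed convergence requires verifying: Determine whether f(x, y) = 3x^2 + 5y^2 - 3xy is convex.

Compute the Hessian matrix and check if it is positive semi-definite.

f(x,y) = 3x^2 + 5y^2 - 3xy
Hessian H = [[6, -3], [-3, 10]]
trace(H) = 16, det(H) = 51
Eigenvalues: (16 +/- sqrt(52)) / 2 = 11.61, 4.394
Since both eigenvalues > 0, f is convex.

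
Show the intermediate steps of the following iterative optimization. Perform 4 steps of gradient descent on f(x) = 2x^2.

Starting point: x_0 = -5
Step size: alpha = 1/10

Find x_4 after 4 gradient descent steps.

f(x) = 2x^2, f'(x) = 4x + (0)
Step 1: f'(-5) = -20, x_1 = -5 - 1/10 * -20 = -3
Step 2: f'(-3) = -12, x_2 = -3 - 1/10 * -12 = -9/5
Step 3: f'(-9/5) = -36/5, x_3 = -9/5 - 1/10 * -36/5 = -27/25
Step 4: f'(-27/25) = -108/25, x_4 = -27/25 - 1/10 * -108/25 = -81/125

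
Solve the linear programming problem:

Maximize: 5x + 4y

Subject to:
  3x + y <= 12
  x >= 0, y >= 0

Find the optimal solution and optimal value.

The feasible region has vertices at [(0, 0), (4, 0), (0, 12)].
Checking objective 5x + 4y at each vertex:
  (0, 0): 5*0 + 4*0 = 0
  (4, 0): 5*4 + 4*0 = 20
  (0, 12): 5*0 + 4*12 = 48
Maximum is 48 at (0, 12).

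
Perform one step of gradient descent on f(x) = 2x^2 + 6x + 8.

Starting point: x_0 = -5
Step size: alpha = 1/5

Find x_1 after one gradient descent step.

f(x) = 2x^2 + 6x + 8
f'(x) = 4x + 6
f'(-5) = 4*-5 + (6) = -14
x_1 = x_0 - alpha * f'(x_0) = -5 - 1/5 * -14 = -11/5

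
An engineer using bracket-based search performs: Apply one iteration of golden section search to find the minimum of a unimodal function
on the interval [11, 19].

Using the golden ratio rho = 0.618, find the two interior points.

Golden section search on [11, 19].
Golden ratio rho = 0.618 (approx).
Interior points:
  x_1 = 11 + (1-0.618)*8 = 14.0560
  x_2 = 11 + 0.618*8 = 15.9440
Compare f(x_1) and f(x_2) to determine which subinterval to keep.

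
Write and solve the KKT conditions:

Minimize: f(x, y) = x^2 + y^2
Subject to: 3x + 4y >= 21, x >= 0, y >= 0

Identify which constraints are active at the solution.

KKT conditions for min x^2 + y^2 s.t. 3x + 4y >= 21, x >= 0, y >= 0:
Stationarity: 2x = mu*3 + mu_x, 2y = mu*4 + mu_y, with mu, mu_x, mu_y >= 0
Complementary slackness: mu*(3x + 4y - 21) = 0, mu_x*x = 0, mu_y*y = 0
(0, 0) is infeasible (3*0 + 4*0 < 21), so if mu = 0 stationarity would force x = mu_x/2 >= 0, y = mu_y/2 >= 0 with mu_x*x = mu_y*y = 0, i.e. x = y = 0: contradiction. Hence mu > 0 and 3x + 4y = 21 is active.
Try x > 0, y > 0 (so mu_x = mu_y = 0): x = 3*mu/2, y = 4*mu/2
Substitute: 3*(3*mu/2) + 4*(4*mu/2) = 21
  mu*25/2 = 21 => mu = 42/25
x* = 63/25 > 0, y* = 84/25 > 0, consistent with mu_x = mu_y = 0.
f is convex and the constraints are linear, so this KKT point is the global minimum.
f* = 441/25
Active constraints: 3x + 4y >= 21 (holds with equality, mu = 42/25 > 0); x >= 0 and y >= 0 are inactive (mu_x = mu_y = 0).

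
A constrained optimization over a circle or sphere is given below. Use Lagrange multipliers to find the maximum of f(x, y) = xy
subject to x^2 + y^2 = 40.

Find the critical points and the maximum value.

Lagrange conditions: y = 2*lambda*x and x = 2*lambda*y
If x = 0 then y = 0, violating the constraint, so x, y != 0.
Dividing: y/x = x/y => x^2 = y^2 => y = x or y = -x
Constraint: 2x^2 = 40 => x^2 = 20 => x = +/-sqrt(20)
Critical points: (sqrt(20), sqrt(20)), (-sqrt(20), -sqrt(20)), (sqrt(20), -sqrt(20)), (-sqrt(20), sqrt(20))
  y = x:  xy = x^2 = 20  at (sqrt(20), sqrt(20)) and (-sqrt(20), -sqrt(20))
  y = -x: xy = -x^2 = -20 at (sqrt(20), -sqrt(20)) and (-sqrt(20), sqrt(20))
Maximum xy = 20 at (sqrt(20), sqrt(20)) and (-sqrt(20), -sqrt(20))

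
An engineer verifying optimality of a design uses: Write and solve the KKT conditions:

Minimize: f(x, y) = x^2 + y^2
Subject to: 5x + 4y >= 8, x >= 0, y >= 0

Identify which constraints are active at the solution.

KKT conditions for min x^2 + y^2 s.t. 5x + 4y >= 8, x >= 0, y >= 0:
Stationarity: 2x = mu*5 + mu_x, 2y = mu*4 + mu_y, with mu, mu_x, mu_y >= 0
Complementary slackness: mu*(5x + 4y - 8) = 0, mu_x*x = 0, mu_y*y = 0
(0, 0) is infeasible (5*0 + 4*0 < 8), so if mu = 0 stationarity would force x = mu_x/2 >= 0, y = mu_y/2 >= 0 with mu_x*x = mu_y*y = 0, i.e. x = y = 0: contradiction. Hence mu > 0 and 5x + 4y = 8 is active.
Try x > 0, y > 0 (so mu_x = mu_y = 0): x = 5*mu/2, y = 4*mu/2
Substitute: 5*(5*mu/2) + 4*(4*mu/2) = 8
  mu*41/2 = 8 => mu = 16/41
x* = 40/41 > 0, y* = 32/41 > 0, consistent with mu_x = mu_y = 0.
f is convex and the constraints are linear, so this KKT point is the global minimum.
f* = 64/41
Active constraints: 5x + 4y >= 8 (holds with equality, mu = 16/41 > 0); x >= 0 and y >= 0 are inactive (mu_x = mu_y = 0).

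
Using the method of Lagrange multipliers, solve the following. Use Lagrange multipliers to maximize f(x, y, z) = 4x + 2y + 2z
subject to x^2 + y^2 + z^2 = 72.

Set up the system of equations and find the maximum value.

Lagrange conditions: 4 = 2*lambda*x, 2 = 2*lambda*y, 2 = 2*lambda*z
So x:4 = y:2 = z:2, i.e. x = 4t, y = 2t, z = 2t
Constraint: t^2*(4^2 + 2^2 + 2^2) = 72
  t^2 * 24 = 72  =>  t = sqrt(3)
Maximum = 4*4t + 2*2t + 2*2t = 24*sqrt(3) = sqrt(1728)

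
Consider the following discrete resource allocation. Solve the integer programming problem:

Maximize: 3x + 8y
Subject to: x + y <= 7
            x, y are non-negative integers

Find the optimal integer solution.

Objective: 3x + 8y, constraint: x + y <= 7
Coefficient of y is 8 > coefficient of x is 3, so allocate the entire budget to y.
Optimal: x = 0, y = 7, value = 56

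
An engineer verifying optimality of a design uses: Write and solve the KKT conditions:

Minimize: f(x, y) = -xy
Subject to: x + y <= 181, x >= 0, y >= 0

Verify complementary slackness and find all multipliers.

Problem: min -xy s.t. x + y <= 181 (multiplier lambda), x >= 0 (mu_x), y >= 0 (mu_y)
KKT stationarity: -y + lambda - mu_x = 0, -x + lambda - mu_y = 0, with lambda, mu_x, mu_y >= 0
Complementary slackness: lambda*(x + y - 181) = 0, mu_x*x = 0, mu_y*y = 0
If lambda = 0: y = -mu_x <= 0 and x = -mu_y <= 0 force x = y = 0 with f = 0; but x = y = 181/2 is feasible with f = -32761/4 < 0, so this is not the minimum. Hence lambda > 0 and x + y = 181.
Try x > 0, y > 0 (so mu_x = mu_y = 0): y = lambda, x = lambda => x = y = lambda
x + y = 181 => 2*lambda = 181 => lambda = 181/2
x* = y* = 181/2 > 0, consistent with mu_x = mu_y = 0.
(Any feasible point with x = 0 or y = 0 has f = 0 > -32761/4, so the minimum is not on those boundaries.)
min(-xy) = -32761/4 (i.e. max xy = 32761/4)
Multipliers: lambda = 181/2, mu_x = 0, mu_y = 0
Complementary slackness: lambda*(x + y - 181) = 181/2*(181/2 + 181/2 - 181) = 0, mu_x*x = 0*181/2 = 0, mu_y*y = 0*181/2 = 0. Satisfied.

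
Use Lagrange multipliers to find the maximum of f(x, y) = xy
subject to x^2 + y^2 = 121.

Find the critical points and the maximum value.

Lagrange conditions: y = 2*lambda*x and x = 2*lambda*y
If x = 0 then y = 0, violating the constraint, so x, y != 0.
Dividing: y/x = x/y => x^2 = y^2 => y = x or y = -x
Constraint: 2x^2 = 121 => x^2 = 121/2 => x = +/-sqrt(121/2)
Critical points: (sqrt(121/2), sqrt(121/2)), (-sqrt(121/2), -sqrt(121/2)), (sqrt(121/2), -sqrt(121/2)), (-sqrt(121/2), sqrt(121/2))
  y = x:  xy = x^2 = 121/2  at (sqrt(121/2), sqrt(121/2)) and (-sqrt(121/2), -sqrt(121/2))
  y = -x: xy = -x^2 = -121/2 at (sqrt(121/2), -sqrt(121/2)) and (-sqrt(121/2), sqrt(121/2))
Maximum xy = 121/2 at (sqrt(121/2), sqrt(121/2)) and (-sqrt(121/2), -sqrt(121/2))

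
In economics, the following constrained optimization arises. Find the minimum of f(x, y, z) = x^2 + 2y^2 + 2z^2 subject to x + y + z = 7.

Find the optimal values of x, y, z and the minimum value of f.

Using Lagrange multipliers on f = x^2 + 2y^2 + 2z^2 with constraint x + y + z = 7:
Conditions: 2*1*x = lambda, 2*2*y = lambda, 2*2*z = lambda
So x = lambda/2, y = lambda/4, z = lambda/4
Substituting into constraint: lambda * (1) = 7
lambda = 7
x = 7/2, y = 7/4, z = 7/4
Minimum value = 49/2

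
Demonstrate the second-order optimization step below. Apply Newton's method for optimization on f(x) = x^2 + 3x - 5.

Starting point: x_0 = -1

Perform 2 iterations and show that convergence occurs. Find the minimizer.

f(x) = x^2 + 3x - 5, f'(x) = 2x + (3), f''(x) = 2
Step 1: f'(-1) = 1, x_1 = -1 - 1/2 = -3/2
Step 2: f'(-3/2) = 0, x_2 = -3/2 (converged)
Newton's method converges in 1 step for quadratics.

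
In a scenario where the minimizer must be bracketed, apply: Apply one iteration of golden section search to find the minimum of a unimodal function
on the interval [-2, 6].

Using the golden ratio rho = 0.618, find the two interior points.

Golden section search on [-2, 6].
Golden ratio rho = 0.618 (approx).
Interior points:
  x_1 = -2 + (1-0.618)*8 = 1.0560
  x_2 = -2 + 0.618*8 = 2.9440
Compare f(x_1) and f(x_2) to determine which subinterval to keep.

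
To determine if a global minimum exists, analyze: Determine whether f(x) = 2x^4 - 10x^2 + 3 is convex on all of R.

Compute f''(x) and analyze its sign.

f(x) = 2x^4 - 10x^2 + 3
f'(x) = 8x^3 + -20x
f''(x) = 24x^2 + -20
f''(0) = -20 < 0, so not convex near x = 0
Therefore, f is not globally convex on R.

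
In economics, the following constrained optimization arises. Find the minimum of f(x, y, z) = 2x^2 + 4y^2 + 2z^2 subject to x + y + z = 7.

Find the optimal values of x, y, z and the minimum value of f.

Using Lagrange multipliers on f = 2x^2 + 4y^2 + 2z^2 with constraint x + y + z = 7:
Conditions: 2*2*x = lambda, 2*4*y = lambda, 2*2*z = lambda
So x = lambda/4, y = lambda/8, z = lambda/4
Substituting into constraint: lambda * (5/8) = 7
lambda = 56/5
x = 14/5, y = 7/5, z = 14/5
Minimum value = 196/5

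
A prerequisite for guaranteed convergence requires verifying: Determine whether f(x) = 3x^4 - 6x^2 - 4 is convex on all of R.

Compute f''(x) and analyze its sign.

f(x) = 3x^4 - 6x^2 - 4
f'(x) = 12x^3 + -12x
f''(x) = 36x^2 + -12
f''(0) = -12 < 0, so not convex near x = 0
Therefore, f is not globally convex on R.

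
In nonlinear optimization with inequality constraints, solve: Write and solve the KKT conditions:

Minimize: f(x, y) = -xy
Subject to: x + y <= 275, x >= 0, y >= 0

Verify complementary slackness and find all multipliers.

Problem: min -xy s.t. x + y <= 275 (multiplier lambda), x >= 0 (mu_x), y >= 0 (mu_y)
KKT stationarity: -y + lambda - mu_x = 0, -x + lambda - mu_y = 0, with lambda, mu_x, mu_y >= 0
Complementary slackness: lambda*(x + y - 275) = 0, mu_x*x = 0, mu_y*y = 0
If lambda = 0: y = -mu_x <= 0 and x = -mu_y <= 0 force x = y = 0 with f = 0; but x = y = 275/2 is feasible with f = -75625/4 < 0, so this is not the minimum. Hence lambda > 0 and x + y = 275.
Try x > 0, y > 0 (so mu_x = mu_y = 0): y = lambda, x = lambda => x = y = lambda
x + y = 275 => 2*lambda = 275 => lambda = 275/2
x* = y* = 275/2 > 0, consistent with mu_x = mu_y = 0.
(Any feasible point with x = 0 or y = 0 has f = 0 > -75625/4, so the minimum is not on those boundaries.)
min(-xy) = -75625/4 (i.e. max xy = 75625/4)
Multipliers: lambda = 275/2, mu_x = 0, mu_y = 0
Complementary slackness: lambda*(x + y - 275) = 275/2*(275/2 + 275/2 - 275) = 0, mu_x*x = 0*275/2 = 0, mu_y*y = 0*275/2 = 0. Satisfied.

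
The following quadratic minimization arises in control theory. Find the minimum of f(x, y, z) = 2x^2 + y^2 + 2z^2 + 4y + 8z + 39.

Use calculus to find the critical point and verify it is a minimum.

f(x,y,z) = 2x^2 + y^2 + 2z^2 + 4y + 8z + 39
df/dx = 4x + (0) = 0 => x = 0
df/dy = 2y + (4) = 0 => y = -2
df/dz = 4z + (8) = 0 => z = -2
f(0,-2,-2) = 2*(0)^2 + 1*(-2)^2 + 2*(-2)^2 + 4*(-2) + 8*(-2) + 39 = 27
Hessian is diagonal with entries 4, 2, 4 > 0, confirmed minimum.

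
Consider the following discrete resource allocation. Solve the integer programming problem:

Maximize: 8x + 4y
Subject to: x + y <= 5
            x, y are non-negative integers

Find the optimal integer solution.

Objective: 8x + 4y, constraint: x + y <= 5
Coefficient of x is 8 >= coefficient of y is 4, so allocate the entire budget to x.
Optimal: x = 5, y = 0, value = 40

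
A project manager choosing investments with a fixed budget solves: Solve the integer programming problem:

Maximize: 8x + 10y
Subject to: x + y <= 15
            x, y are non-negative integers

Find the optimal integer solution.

Objective: 8x + 10y, constraint: x + y <= 15
Coefficient of y is 10 > coefficient of x is 8, so allocate the entire budget to y.
Optimal: x = 0, y = 15, value = 150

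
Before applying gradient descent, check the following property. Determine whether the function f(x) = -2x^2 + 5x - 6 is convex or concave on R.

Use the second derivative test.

f(x) = -2x^2 + 5x - 6
f'(x) = -4x + 5
f''(x) = -4
Since f''(x) = -4 < 0 for all x, f is concave on R.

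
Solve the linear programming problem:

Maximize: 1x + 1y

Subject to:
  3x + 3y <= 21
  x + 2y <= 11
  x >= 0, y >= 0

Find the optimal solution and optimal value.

Feasible vertices: (0, 0), (0, 11/2), (3, 4), (7, 0)
Objective 1x + 1y at each:
  (0, 0): 0
  (0, 11/2): 11/2
  (3, 4): 7
  (7, 0): 7
Maximum is 7 at (3, 4).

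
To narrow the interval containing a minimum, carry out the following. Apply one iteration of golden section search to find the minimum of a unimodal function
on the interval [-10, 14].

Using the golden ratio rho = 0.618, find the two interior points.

Golden section search on [-10, 14].
Golden ratio rho = 0.618 (approx).
Interior points:
  x_1 = -10 + (1-0.618)*24 = -0.8320
  x_2 = -10 + 0.618*24 = 4.8320
Compare f(x_1) and f(x_2) to determine which subinterval to keep.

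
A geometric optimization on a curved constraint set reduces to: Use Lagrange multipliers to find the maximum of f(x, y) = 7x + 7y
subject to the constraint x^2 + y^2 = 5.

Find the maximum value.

Set up Lagrange conditions: grad f = lambda * grad g
  7 = 2*lambda*x
  7 = 2*lambda*y
From these: x/y = 7/7, so x = 7t, y = 7t for some t.
Substitute into constraint: (7t)^2 + (7t)^2 = 5
  t^2 * 98 = 5
  t = sqrt(5/98)
Maximum = 7*x + 7*y = (7^2 + 7^2)*t = 98 * sqrt(5/98) = sqrt(490)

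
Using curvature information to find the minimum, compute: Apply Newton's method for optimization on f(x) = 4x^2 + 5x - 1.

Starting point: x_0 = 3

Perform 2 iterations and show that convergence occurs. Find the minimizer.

f(x) = 4x^2 + 5x - 1, f'(x) = 8x + (5), f''(x) = 8
Step 1: f'(3) = 29, x_1 = 3 - 29/8 = -5/8
Step 2: f'(-5/8) = 0, x_2 = -5/8 (converged)
Newton's method converges in 1 step for quadratics.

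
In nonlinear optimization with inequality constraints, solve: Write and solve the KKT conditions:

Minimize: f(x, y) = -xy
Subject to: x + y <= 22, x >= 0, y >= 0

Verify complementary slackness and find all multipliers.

Problem: min -xy s.t. x + y <= 22 (multiplier lambda), x >= 0 (mu_x), y >= 0 (mu_y)
KKT stationarity: -y + lambda - mu_x = 0, -x + lambda - mu_y = 0, with lambda, mu_x, mu_y >= 0
Complementary slackness: lambda*(x + y - 22) = 0, mu_x*x = 0, mu_y*y = 0
If lambda = 0: y = -mu_x <= 0 and x = -mu_y <= 0 force x = y = 0 with f = 0; but x = y = 11 is feasible with f = -121 < 0, so this is not the minimum. Hence lambda > 0 and x + y = 22.
Try x > 0, y > 0 (so mu_x = mu_y = 0): y = lambda, x = lambda => x = y = lambda
x + y = 22 => 2*lambda = 22 => lambda = 11
x* = y* = 11 > 0, consistent with mu_x = mu_y = 0.
(Any feasible point with x = 0 or y = 0 has f = 0 > -121, so the minimum is not on those boundaries.)
min(-xy) = -121 (i.e. max xy = 121)
Multipliers: lambda = 11, mu_x = 0, mu_y = 0
Complementary slackness: lambda*(x + y - 22) = 11*(11 + 11 - 22) = 0, mu_x*x = 0*11 = 0, mu_y*y = 0*11 = 0. Satisfied.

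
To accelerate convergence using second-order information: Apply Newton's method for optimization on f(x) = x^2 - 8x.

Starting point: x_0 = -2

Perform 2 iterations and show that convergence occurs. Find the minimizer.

f(x) = x^2 - 8x, f'(x) = 2x + (-8), f''(x) = 2
Step 1: f'(-2) = -12, x_1 = -2 - -12/2 = 4
Step 2: f'(4) = 0, x_2 = 4 (converged)
Newton's method converges in 1 step for quadratics.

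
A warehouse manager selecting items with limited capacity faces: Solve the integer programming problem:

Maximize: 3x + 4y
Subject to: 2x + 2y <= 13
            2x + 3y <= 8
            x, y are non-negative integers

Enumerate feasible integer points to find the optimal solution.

Constraint 1: 2x + 2y <= 13
Constraint 2: 2x + 3y <= 8
Feasible x range (need y >= 0): 0 <= x <= min(13/2, 8/2) => x in {0, ..., 4}.
Enumerate feasible integer points row by row (the coefficient of y is 4 > 0, so for each x the largest feasible y gives the best value):
  x = 0: y <= min((13 - 2*0)/2, (8 - 2*0)/3) => y in {0, ..., 2}; best 3*0 + 4*2 = 8
  x = 1: y <= min((13 - 2*1)/2, (8 - 2*1)/3) => y in {0, ..., 2}; best 3*1 + 4*2 = 11
  x = 2: y <= min((13 - 2*2)/2, (8 - 2*2)/3) => y in {0, ..., 1}; best 3*2 + 4*1 = 10
  x = 3: y <= min((13 - 2*3)/2, (8 - 2*3)/3) => y in {0}; best 3*3 + 4*0 = 9
  x = 4: y <= min((13 - 2*4)/2, (8 - 2*4)/3) => y in {0}; best 3*4 + 4*0 = 12
The maximum 3x + 4y = 12 is achieved at x = 4, y = 0.
Check: 2*4 + 2*0 = 8 <= 13 and 2*4 + 3*0 = 8 <= 8.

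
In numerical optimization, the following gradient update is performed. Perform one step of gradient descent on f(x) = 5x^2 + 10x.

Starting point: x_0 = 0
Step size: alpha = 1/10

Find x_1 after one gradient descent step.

f(x) = 5x^2 + 10x
f'(x) = 10x + 10
f'(0) = 10*0 + (10) = 10
x_1 = x_0 - alpha * f'(x_0) = 0 - 1/10 * 10 = -1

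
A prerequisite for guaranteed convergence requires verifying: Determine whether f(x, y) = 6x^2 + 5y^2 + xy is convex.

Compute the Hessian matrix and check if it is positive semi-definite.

f(x,y) = 6x^2 + 5y^2 + xy
Hessian H = [[12, 1], [1, 10]]
trace(H) = 22, det(H) = 119
Eigenvalues: (22 +/- sqrt(8)) / 2 = 12.41, 9.586
Since both eigenvalues > 0, f is convex.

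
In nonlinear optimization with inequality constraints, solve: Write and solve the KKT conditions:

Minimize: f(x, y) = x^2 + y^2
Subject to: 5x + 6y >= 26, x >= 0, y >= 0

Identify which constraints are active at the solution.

KKT conditions for min x^2 + y^2 s.t. 5x + 6y >= 26, x >= 0, y >= 0:
Stationarity: 2x = mu*5 + mu_x, 2y = mu*6 + mu_y, with mu, mu_x, mu_y >= 0
Complementary slackness: mu*(5x + 6y - 26) = 0, mu_x*x = 0, mu_y*y = 0
(0, 0) is infeasible (5*0 + 6*0 < 26), so if mu = 0 stationarity would force x = mu_x/2 >= 0, y = mu_y/2 >= 0 with mu_x*x = mu_y*y = 0, i.e. x = y = 0: contradiction. Hence mu > 0 and 5x + 6y = 26 is active.
Try x > 0, y > 0 (so mu_x = mu_y = 0): x = 5*mu/2, y = 6*mu/2
Substitute: 5*(5*mu/2) + 6*(6*mu/2) = 26
  mu*61/2 = 26 => mu = 52/61
x* = 130/61 > 0, y* = 156/61 > 0, consistent with mu_x = mu_y = 0.
f is convex and the constraints are linear, so this KKT point is the global minimum.
f* = 676/61
Active constraints: 5x + 6y >= 26 (holds with equality, mu = 52/61 > 0); x >= 0 and y >= 0 are inactive (mu_x = mu_y = 0).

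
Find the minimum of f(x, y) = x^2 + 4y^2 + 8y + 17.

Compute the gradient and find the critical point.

f(x,y) = x^2 + 4y^2 + 8y + 17
df/dx = 2x + (0) = 0  =>  x = 0
df/dy = 8y + (8) = 0  =>  y = -1
f(0, -1) = 1*(0)^2 + 4*(-1)^2 + 8*(-1) + 17 = 13
Hessian is diagonal with entries 2, 8 > 0, so this is a minimum.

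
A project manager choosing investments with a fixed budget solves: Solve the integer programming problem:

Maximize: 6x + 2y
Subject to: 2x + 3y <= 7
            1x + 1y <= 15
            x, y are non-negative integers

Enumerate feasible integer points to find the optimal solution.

Constraint 1: 2x + 3y <= 7
Constraint 2: 1x + 1y <= 15
Feasible x range (need y >= 0): 0 <= x <= min(7/2, 15/1) => x in {0, ..., 3}.
Enumerate feasible integer points row by row (the coefficient of y is 2 > 0, so for each x the largest feasible y gives the best value):
  x = 0: y <= min((7 - 2*0)/3, (15 - 1*0)/1) => y in {0, ..., 2}; best 6*0 + 2*2 = 4
  x = 1: y <= min((7 - 2*1)/3, (15 - 1*1)/1) => y in {0, ..., 1}; best 6*1 + 2*1 = 8
  x = 2: y <= min((7 - 2*2)/3, (15 - 1*2)/1) => y in {0, ..., 1}; best 6*2 + 2*1 = 14
  x = 3: y <= min((7 - 2*3)/3, (15 - 1*3)/1) => y in {0}; best 6*3 + 2*0 = 18
The maximum 6x + 2y = 18 is achieved at x = 3, y = 0.
Check: 2*3 + 3*0 = 6 <= 7 and 1*3 + 1*0 = 3 <= 15.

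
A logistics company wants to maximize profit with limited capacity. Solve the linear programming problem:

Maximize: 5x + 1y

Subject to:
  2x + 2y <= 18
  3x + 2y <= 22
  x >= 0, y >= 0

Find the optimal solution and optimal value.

Feasible vertices: (0, 0), (0, 9), (4, 5), (22/3, 0)
Objective 5x + 1y at each:
  (0, 0): 0
  (0, 9): 9
  (4, 5): 25
  (22/3, 0): 110/3
Maximum is 110/3 at (22/3, 0).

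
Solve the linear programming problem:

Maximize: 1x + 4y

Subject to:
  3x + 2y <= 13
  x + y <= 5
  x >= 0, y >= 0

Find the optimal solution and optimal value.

Feasible vertices: (0, 0), (0, 5), (3, 2), (13/3, 0)
Objective 1x + 4y at each:
  (0, 0): 0
  (0, 5): 20
  (3, 2): 11
  (13/3, 0): 13/3
Maximum is 20 at (0, 5).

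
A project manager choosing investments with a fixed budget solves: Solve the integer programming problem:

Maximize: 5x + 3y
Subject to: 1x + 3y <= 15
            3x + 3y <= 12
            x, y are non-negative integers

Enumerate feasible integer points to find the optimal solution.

Constraint 1: 1x + 3y <= 15
Constraint 2: 3x + 3y <= 12
Feasible x range (need y >= 0): 0 <= x <= min(15/1, 12/3) => x in {0, ..., 4}.
Enumerate feasible integer points row by row (the coefficient of y is 3 > 0, so for each x the largest feasible y gives the best value):
  x = 0: y <= min((15 - 1*0)/3, (12 - 3*0)/3) => y in {0, ..., 4}; best 5*0 + 3*4 = 12
  x = 1: y <= min((15 - 1*1)/3, (12 - 3*1)/3) => y in {0, ..., 3}; best 5*1 + 3*3 = 14
  x = 2: y <= min((15 - 1*2)/3, (12 - 3*2)/3) => y in {0, ..., 2}; best 5*2 + 3*2 = 16
  x = 3: y <= min((15 - 1*3)/3, (12 - 3*3)/3) => y in {0, ..., 1}; best 5*3 + 3*1 = 18
  x = 4: y <= min((15 - 1*4)/3, (12 - 3*4)/3) => y in {0}; best 5*4 + 3*0 = 20
The maximum 5x + 3y = 20 is achieved at x = 4, y = 0.
Check: 1*4 + 3*0 = 4 <= 15 and 3*4 + 3*0 = 12 <= 12.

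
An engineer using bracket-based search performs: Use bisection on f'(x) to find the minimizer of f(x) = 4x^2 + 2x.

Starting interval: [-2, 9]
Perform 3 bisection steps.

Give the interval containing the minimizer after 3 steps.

Finding critical point of f(x) = 4x^2 + 2x using bisection on f'(x) = 8x + 2.
f'(x) = 0 when x = -1/4.
Starting interval: [-2, 9]
Step 1: mid = 7/2, f'(mid) = 30, new interval = [-2, 7/2]
Step 2: mid = 3/4, f'(mid) = 8, new interval = [-2, 3/4]
Step 3: mid = -5/8, f'(mid) = -3, new interval = [-5/8, 3/4]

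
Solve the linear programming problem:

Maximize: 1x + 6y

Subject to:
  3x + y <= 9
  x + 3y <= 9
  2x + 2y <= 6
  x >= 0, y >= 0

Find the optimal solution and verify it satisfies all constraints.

Feasible vertices: (0, 0), (0, 3), (3, 0)
Objective 1x + 6y at each vertex:
  (0, 0): 0
  (0, 3): 18
  (3, 0): 3
Maximum is 18 at (0, 3).
Verify constraints at (x, y) = (0, 3):
  3*0 + 1*3 = 3 <= 9
  1*0 + 3*3 = 9 <= 9 (active)
  2*0 + 2*3 = 6 <= 6 (active)
  x = 0 >= 0, y = 3 >= 0. All constraints satisfied.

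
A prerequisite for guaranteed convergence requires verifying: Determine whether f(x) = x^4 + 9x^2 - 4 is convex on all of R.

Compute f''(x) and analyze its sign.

f(x) = x^4 + 9x^2 - 4
f'(x) = 4x^3 + 18x
f''(x) = 12x^2 + 18
f''(x) = 12x^2 + 18 >= 18 > 0 for all x
Therefore, f is convex on R.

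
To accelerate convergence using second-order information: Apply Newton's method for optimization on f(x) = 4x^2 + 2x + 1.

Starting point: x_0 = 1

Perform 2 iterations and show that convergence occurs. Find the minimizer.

f(x) = 4x^2 + 2x + 1, f'(x) = 8x + (2), f''(x) = 8
Step 1: f'(1) = 10, x_1 = 1 - 10/8 = -1/4
Step 2: f'(-1/4) = 0, x_2 = -1/4 (converged)
Newton's method converges in 1 step for quadratics.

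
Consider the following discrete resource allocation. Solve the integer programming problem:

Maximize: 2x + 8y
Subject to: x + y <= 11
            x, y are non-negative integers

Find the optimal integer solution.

Objective: 2x + 8y, constraint: x + y <= 11
Coefficient of y is 8 > coefficient of x is 2, so allocate the entire budget to y.
Optimal: x = 0, y = 11, value = 88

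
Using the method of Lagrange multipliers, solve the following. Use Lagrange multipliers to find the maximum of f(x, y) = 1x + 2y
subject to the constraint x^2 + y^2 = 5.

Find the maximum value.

Set up Lagrange conditions: grad f = lambda * grad g
  1 = 2*lambda*x
  2 = 2*lambda*y
From these: x/y = 1/2, so x = 1t, y = 2t for some t.
Substitute into constraint: (1t)^2 + (2t)^2 = 5
  t^2 * 5 = 5
  t = sqrt(5/5)
Maximum = 1*x + 2*y = (1^2 + 2^2)*t = 5 * sqrt(5/5) = 5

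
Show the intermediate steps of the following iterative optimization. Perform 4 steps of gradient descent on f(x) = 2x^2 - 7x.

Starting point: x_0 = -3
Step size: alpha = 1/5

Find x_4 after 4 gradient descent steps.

f(x) = 2x^2 - 7x, f'(x) = 4x + (-7)
Step 1: f'(-3) = -19, x_1 = -3 - 1/5 * -19 = 4/5
Step 2: f'(4/5) = -19/5, x_2 = 4/5 - 1/5 * -19/5 = 39/25
Step 3: f'(39/25) = -19/25, x_3 = 39/25 - 1/5 * -19/25 = 214/125
Step 4: f'(214/125) = -19/125, x_4 = 214/125 - 1/5 * -19/125 = 1089/625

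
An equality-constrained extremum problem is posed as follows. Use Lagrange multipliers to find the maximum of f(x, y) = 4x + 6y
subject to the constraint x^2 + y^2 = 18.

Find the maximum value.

Set up Lagrange conditions: grad f = lambda * grad g
  4 = 2*lambda*x
  6 = 2*lambda*y
From these: x/y = 4/6, so x = 4t, y = 6t for some t.
Substitute into constraint: (4t)^2 + (6t)^2 = 18
  t^2 * 52 = 18
  t = sqrt(18/52)
Maximum = 4*x + 6*y = (4^2 + 6^2)*t = 52 * sqrt(18/52) = sqrt(936)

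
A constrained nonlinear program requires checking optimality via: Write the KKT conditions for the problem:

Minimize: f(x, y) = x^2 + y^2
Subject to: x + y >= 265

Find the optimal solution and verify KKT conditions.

KKT conditions for min x^2 + y^2 s.t. x + y >= 265:
Stationarity: 2x = mu, 2y = mu
So x = y = mu/2.
Complementary slackness: mu*(x + y - 265) = 0
Primal feasibility: x + y >= 265; dual feasibility: mu >= 0
If mu = 0 then x = y = 0, but 0 + 0 < 265 is infeasible, so the constraint is active.
Constraint active: x + y = 2*(mu/2) = 265 => mu = 265
x = y = 265/2, f = 70225/2
Verify: stationarity 2*(265/2) = 265 = mu; primal 265/2 + 265/2 = 265 >= 265; dual mu = 265 >= 0; complementary slackness 265*(265 - 265) = 0. All KKT conditions hold.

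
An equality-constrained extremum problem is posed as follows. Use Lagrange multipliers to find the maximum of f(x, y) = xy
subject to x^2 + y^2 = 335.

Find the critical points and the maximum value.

Lagrange conditions: y = 2*lambda*x and x = 2*lambda*y
If x = 0 then y = 0, violating the constraint, so x, y != 0.
Dividing: y/x = x/y => x^2 = y^2 => y = x or y = -x
Constraint: 2x^2 = 335 => x^2 = 335/2 => x = +/-sqrt(335/2)
Critical points: (sqrt(335/2), sqrt(335/2)), (-sqrt(335/2), -sqrt(335/2)), (sqrt(335/2), -sqrt(335/2)), (-sqrt(335/2), sqrt(335/2))
  y = x:  xy = x^2 = 335/2  at (sqrt(335/2), sqrt(335/2)) and (-sqrt(335/2), -sqrt(335/2))
  y = -x: xy = -x^2 = -335/2 at (sqrt(335/2), -sqrt(335/2)) and (-sqrt(335/2), sqrt(335/2))
Maximum xy = 335/2 at (sqrt(335/2), sqrt(335/2)) and (-sqrt(335/2), -sqrt(335/2))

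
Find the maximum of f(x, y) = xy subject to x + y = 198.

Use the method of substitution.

Substitute y = 198 - x into f(x,y) = xy:
g(x) = x(198 - x) = 198x - x^2
g'(x) = 198 - 2x = 0  =>  x = 99
y = 198 - 99 = 99
Maximum value = 99 * 99 = 9801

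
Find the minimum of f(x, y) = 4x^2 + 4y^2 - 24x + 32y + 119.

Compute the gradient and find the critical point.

f(x,y) = 4x^2 + 4y^2 - 24x + 32y + 119
df/dx = 8x + (-24) = 0  =>  x = 3
df/dy = 8y + (32) = 0  =>  y = -4
f(3, -4) = 4*(3)^2 + 4*(-4)^2 + -24*(3) + 32*(-4) + 119 = 19
Hessian is diagonal with entries 8, 8 > 0, so this is a minimum.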